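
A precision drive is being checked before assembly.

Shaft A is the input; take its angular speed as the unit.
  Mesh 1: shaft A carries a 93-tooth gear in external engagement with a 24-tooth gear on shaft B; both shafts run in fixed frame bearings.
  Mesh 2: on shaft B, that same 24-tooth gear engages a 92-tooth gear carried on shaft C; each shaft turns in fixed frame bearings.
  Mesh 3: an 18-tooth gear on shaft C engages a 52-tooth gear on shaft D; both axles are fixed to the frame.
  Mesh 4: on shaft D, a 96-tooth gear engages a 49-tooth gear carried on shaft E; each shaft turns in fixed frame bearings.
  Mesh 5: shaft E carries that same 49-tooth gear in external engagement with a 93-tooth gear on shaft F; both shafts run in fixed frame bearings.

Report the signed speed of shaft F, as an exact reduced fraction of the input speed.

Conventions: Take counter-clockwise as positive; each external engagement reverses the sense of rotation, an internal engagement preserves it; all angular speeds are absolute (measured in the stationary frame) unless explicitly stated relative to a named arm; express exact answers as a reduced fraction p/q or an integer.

5-mesh fixed-axis compound train (all bearings frame-fixed)
mesh 1 [93T→24T]: |ω|/ω_in = 1×93/24 = 31/8, sense flips to −
mesh 2 [24T→92T]: |ω|/ω_in = (31/8)×24/92 = 93/92, sense flips to +
mesh 3 [18T→52T]: |ω|/ω_in = (93/92)×18/52 = 837/2392, sense flips to −
mesh 4 [96T→49T]: |ω|/ω_in = (837/2392)×96/49 = 10044/14651, sense flips to +
mesh 5 [49T→93T]: |ω|/ω_in = (10044/14651)×49/93 = 108/299, sense flips to −
signed output speed (× input speed) = -108/299

-108/299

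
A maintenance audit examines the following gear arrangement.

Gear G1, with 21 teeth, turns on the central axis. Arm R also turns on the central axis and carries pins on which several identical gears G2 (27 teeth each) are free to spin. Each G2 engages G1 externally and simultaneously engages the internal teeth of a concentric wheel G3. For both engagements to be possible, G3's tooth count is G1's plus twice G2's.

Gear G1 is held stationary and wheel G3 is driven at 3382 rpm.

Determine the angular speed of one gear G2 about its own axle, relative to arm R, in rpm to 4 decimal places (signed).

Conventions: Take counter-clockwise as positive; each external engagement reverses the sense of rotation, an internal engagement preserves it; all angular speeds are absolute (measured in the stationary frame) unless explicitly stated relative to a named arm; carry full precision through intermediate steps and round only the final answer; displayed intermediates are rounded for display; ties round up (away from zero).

recognized (axles ride arm R): planetary set, 21/27/75 teeth
normalise by the input: solve with ω_ring = 1, then scale by 3382 rpm
ring teeth: 21 + 2·27 = 75
21(ω_sun−ω_arm) = −75(ω_ring−ω_arm),  ω_sun = 0, ω_ring = 1
21(0−ω_arm) = −75(1−ω_arm)  ⇒  96·ω_arm = 75  ⇒  ω_arm = 25/32
sun–planet mesh: 21·(0−25/32) = −27·(ω_p−ω_arm)  ⇒  ω_p−ω_arm = 175/288
scale: ω_p−ω_arm = 175/288 × 3382 rpm = +2055.0347 rpm

+2055.0347 rpm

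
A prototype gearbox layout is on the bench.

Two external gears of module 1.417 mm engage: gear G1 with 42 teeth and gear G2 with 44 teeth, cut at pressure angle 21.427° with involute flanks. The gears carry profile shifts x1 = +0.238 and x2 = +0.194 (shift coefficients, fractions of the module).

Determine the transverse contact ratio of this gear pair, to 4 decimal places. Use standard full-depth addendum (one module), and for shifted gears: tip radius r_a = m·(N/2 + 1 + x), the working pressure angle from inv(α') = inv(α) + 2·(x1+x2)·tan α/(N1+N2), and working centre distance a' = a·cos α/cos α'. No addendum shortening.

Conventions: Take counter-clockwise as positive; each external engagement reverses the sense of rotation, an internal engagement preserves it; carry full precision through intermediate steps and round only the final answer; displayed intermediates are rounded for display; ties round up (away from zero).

1.5960

topology: single-mesh involute geometry — m = 1.417, 42T/44T pair
base radii: r_b1 = 27.700308, r_b2 = 29.019371
tip radii: r_a1 = 31.511246, r_a2 = 32.865898
inv(α') = inv(21.427°) + 2·(+0.238+0.194)·tan α/(42+44) = 0.02241038  ⇒  α' = 22.79486°
a' = a·cos α / cos α' = 60.9310·cos 21.427°/cos 22.79486° = 61.524902
action lengths: √(r_a1²−r_b1²) = 15.021702, √(r_a2²−r_b2²) = 15.428655
base pitch p_b = π·m·cos α = 4.143956
CR = (15.021702 + 15.428655 − 61.524902·sin 22.79486°)/4.143956 = 1.595959
contact ratio ≈ 1.5960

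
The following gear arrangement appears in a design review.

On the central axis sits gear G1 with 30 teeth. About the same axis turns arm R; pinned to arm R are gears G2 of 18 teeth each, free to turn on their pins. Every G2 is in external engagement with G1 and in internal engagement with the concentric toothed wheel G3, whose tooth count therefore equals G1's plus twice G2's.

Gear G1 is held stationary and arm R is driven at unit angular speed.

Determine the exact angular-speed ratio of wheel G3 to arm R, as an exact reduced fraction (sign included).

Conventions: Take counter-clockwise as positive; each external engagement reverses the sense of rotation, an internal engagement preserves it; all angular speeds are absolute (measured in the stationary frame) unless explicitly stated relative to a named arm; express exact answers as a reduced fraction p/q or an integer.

16/11

recognized (axles ride arm R): planetary set, 30/18/66 teeth
ring teeth: 30 + 2·18 = 66
30(ω_sun−ω_arm) = −66(ω_ring−ω_arm),  ω_sun = 0, ω_arm = 1
ω_ring = 1 − (30/66)(0−1) = 16/11
ω_out/ω_in = 16/11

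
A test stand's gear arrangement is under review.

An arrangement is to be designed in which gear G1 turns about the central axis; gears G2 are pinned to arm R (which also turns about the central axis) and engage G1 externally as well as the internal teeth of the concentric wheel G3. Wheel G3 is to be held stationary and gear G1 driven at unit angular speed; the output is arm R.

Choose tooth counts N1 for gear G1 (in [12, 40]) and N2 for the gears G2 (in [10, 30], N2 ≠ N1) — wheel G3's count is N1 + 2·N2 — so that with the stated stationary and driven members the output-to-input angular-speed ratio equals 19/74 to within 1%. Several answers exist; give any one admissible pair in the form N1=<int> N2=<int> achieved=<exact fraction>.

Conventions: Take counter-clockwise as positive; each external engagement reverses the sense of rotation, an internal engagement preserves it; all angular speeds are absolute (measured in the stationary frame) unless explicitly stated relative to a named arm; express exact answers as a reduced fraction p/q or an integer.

N1=19 N2=18 achieved=19/74

design class (target 19/74): planetary set
Willis with ω_ring = 0: ω_arm/ω_sun = N1/(N1+N3); set equal to 19/74  ⇒  N3/N1 = 1/(19/74) − 1 = 55/19
N3 = N1 + 2·N2  ⇒  N2/N1 = (N3/N1 − 1)/2 = (55/19 − 1)/2 = 18/19
smallest multiple with N1 ≥ 12 and N2 ≥ 10: k = 1  ⇒  N1 = 1·19 = 19, N2 = 1·18 = 18 (N1 ≤ 40, N2 ≤ 30, N2 ≠ N1 ✓), N3 = 19 + 2·18 = 55
check: N1/(N1+N3) with N1 = 19, N3 = 55 gives 19/74; |achieved − target| = 0 ≤ 19/7400 ✓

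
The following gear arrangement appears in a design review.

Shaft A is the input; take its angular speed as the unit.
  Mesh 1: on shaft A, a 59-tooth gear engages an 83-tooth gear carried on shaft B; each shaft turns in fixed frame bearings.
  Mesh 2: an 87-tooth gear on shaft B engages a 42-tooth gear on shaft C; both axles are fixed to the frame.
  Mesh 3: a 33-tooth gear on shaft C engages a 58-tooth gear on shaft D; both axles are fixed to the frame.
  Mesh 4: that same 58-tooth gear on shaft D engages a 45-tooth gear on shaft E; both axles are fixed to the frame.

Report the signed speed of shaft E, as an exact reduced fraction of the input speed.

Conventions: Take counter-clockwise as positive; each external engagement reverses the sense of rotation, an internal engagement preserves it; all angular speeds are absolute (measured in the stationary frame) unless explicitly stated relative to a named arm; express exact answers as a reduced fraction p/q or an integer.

18821/17430

4-mesh fixed-axis compound train (all bearings frame-fixed)
mesh 1 [59T→83T]: |ω|/ω_in = 1×59/83 = 59/83, sense flips to −
mesh 2 [87T→42T]: |ω|/ω_in = (59/83)×87/42 = 1711/1162, sense flips to +
mesh 3 [33T→58T]: |ω|/ω_in = (1711/1162)×33/58 = 1947/2324, sense flips to −
mesh 4 [58T→45T]: |ω|/ω_in = (1947/2324)×58/45 = 18821/17430, sense flips to +
signed output speed (× input speed) = 18821/17430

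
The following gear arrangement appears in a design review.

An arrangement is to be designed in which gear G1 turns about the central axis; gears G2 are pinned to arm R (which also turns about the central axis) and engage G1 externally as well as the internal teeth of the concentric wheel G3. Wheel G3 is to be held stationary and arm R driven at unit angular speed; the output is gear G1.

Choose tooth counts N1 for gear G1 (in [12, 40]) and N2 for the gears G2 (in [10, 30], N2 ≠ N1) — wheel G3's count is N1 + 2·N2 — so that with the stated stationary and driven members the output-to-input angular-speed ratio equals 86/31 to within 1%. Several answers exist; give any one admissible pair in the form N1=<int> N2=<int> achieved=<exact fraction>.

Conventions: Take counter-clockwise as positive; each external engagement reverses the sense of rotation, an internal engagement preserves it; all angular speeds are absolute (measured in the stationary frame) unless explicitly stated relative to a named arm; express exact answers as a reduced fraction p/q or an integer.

planetary set to be sized for 86/31 (Willis relation)
Willis with ω_ring = 0: ω_sun/ω_arm = (N1+N3)/N1; set equal to 86/31  ⇒  N3/N1 = 86/31 − 1 = 55/31
N3 = N1 + 2·N2  ⇒  N2/N1 = (N3/N1 − 1)/2 = (55/31 − 1)/2 = 12/31
smallest multiple with N1 ≥ 12 and N2 ≥ 10: k = 1  ⇒  N1 = 1·31 = 31, N2 = 1·12 = 12 (N1 ≤ 40, N2 ≤ 30, N2 ≠ N1 ✓), N3 = 31 + 2·12 = 55
check: (N1+N3)/N1 with N1 = 31, N3 = 55 gives 86/31; |achieved − target| = 0 ≤ 43/1550 ✓

N1=31 N2=12 achieved=86/31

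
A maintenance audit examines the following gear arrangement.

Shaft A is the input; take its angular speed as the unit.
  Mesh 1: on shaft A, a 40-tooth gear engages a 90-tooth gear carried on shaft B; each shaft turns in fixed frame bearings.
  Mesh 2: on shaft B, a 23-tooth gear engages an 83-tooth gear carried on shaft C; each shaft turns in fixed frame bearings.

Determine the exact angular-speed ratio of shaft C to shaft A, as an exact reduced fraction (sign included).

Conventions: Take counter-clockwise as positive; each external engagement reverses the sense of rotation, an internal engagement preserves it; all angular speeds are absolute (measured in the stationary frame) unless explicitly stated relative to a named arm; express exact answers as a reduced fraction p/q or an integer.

92/747

class = fixed-axis compound train [2 meshes; 2 ratios multiply, 2 sense flips]
mesh 1 [40T→90T]: running ratio 4/9, sense −
mesh 2 [23T→83T]: running ratio 92/747, sense +
ω_out/ω_in = 92/747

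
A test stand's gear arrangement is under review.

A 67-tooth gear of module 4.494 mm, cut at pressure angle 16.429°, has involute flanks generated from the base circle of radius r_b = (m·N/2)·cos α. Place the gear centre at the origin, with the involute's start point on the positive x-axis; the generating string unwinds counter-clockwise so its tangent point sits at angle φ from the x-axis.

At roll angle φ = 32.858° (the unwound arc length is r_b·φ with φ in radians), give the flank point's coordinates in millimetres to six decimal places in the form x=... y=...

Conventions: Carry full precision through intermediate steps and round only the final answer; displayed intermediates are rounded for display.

recognized (one wheel, involute flank): single-mesh tooth geometry, m = 4.494, N = 67
pitch radius r_p = m·N/2 = 4.494·67/2 = 150.549000
base radius r_b = r_p·cos α = 150.549000·cos 16.429° = 144.402227
roll angle φ = 32.858° = 0.57348029 rad
x = r_b·(cos φ + φ·sin φ) = 166.230732
y = r_b·(sin φ − φ·cos φ) = 8.783291

x=166.230732 y=8.783291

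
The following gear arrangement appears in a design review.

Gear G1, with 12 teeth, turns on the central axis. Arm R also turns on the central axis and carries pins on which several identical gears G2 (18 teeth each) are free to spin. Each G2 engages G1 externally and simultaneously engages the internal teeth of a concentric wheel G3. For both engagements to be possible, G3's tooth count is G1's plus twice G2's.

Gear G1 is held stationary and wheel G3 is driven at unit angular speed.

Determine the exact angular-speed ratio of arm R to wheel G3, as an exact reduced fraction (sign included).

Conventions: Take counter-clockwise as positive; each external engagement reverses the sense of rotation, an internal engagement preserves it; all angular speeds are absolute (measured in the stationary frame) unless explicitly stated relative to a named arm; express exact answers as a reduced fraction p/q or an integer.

planetary set (12T centre, 18T on arm, 48T internal) — Willis relation
ring teeth: 12 + 2·18 = 48
12(ω_sun−ω_arm) = −48(ω_ring−ω_arm),  ω_sun = 0, ω_ring = 1
12(0−ω_arm) = −48(1−ω_arm)  ⇒  60·ω_arm = 48  ⇒  ω_arm = 4/5
ω_out/ω_in = 4/5

4/5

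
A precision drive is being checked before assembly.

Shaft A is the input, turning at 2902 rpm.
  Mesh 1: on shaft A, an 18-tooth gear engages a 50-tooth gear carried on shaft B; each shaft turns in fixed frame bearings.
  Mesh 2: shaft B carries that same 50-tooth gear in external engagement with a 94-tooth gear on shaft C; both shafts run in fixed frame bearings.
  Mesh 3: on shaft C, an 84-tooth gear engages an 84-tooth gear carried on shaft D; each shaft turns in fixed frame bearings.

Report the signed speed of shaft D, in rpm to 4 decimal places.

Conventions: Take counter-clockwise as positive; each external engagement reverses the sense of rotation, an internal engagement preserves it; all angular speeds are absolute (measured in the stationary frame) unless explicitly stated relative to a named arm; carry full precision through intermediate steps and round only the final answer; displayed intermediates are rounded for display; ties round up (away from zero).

class = fixed-axis compound train [3 meshes; 3 ratios multiply, 3 sense flips]
mesh 1 [18T→50T]: ω = 2902.0000×18/50 = 1044.7200 rpm, sense flips to −
mesh 2 [50T→94T]: ω = 1044.7200×50/94 = 555.7021 rpm, sense flips to +
mesh 3 [84T→84T]: ω = 555.7021×84/84 = 555.7021 rpm, sense flips to −
signed output speed = -555.7021 rpm

-555.7021 rpm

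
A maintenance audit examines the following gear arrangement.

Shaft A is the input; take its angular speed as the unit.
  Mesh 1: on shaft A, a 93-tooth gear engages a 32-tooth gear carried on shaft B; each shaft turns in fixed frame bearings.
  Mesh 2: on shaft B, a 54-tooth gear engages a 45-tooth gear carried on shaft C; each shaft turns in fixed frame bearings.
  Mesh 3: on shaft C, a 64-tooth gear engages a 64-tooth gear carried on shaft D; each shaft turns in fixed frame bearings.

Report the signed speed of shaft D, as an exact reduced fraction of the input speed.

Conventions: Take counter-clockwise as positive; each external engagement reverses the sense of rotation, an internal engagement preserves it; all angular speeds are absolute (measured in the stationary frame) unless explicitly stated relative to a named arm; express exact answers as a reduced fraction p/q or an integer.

3-mesh fixed-axis compound train (all bearings frame-fixed)
mesh 1 [93T→32T]: |ω|/ω_in = 1×93/32 = 93/32, sense flips to −
mesh 2 [54T→45T]: |ω|/ω_in = (93/32)×54/45 = 279/80, sense flips to +
mesh 3 [64T→64T]: |ω|/ω_in = (279/80)×64/64 = 279/80, sense flips to −
signed output speed (× input speed) = -279/80

-279/80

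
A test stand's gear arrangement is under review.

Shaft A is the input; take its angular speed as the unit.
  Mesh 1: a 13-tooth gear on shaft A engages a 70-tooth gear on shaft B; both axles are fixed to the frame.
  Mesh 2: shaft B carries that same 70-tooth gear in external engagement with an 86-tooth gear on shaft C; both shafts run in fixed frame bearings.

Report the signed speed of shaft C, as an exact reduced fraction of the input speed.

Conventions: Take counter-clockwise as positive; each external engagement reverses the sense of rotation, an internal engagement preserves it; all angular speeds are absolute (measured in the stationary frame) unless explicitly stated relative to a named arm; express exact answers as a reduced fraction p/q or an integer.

13/86

2-mesh fixed-axis compound train (all bearings frame-fixed)
mesh 1 [13T→70T]: |ω|/ω_in = 1×13/70 = 13/70, sense flips to −
mesh 2 [70T→86T]: |ω|/ω_in = (13/70)×70/86 = 13/86, sense flips to +
signed output speed (× input speed) = 13/86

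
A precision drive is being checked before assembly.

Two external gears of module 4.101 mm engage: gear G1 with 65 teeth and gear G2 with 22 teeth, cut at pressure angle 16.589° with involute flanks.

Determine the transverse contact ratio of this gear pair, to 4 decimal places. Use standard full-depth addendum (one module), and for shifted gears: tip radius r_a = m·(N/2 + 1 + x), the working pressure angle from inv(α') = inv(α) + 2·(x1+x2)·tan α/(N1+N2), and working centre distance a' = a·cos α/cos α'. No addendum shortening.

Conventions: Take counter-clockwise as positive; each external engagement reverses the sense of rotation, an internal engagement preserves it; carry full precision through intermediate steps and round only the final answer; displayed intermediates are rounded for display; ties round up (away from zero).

1.8752

topology: single-mesh involute geometry — m = 4.101, 65T/22T pair
base radii: r_b1 = 127.734936, r_b2 = 43.233363
tip radii: r_a1 = 137.383500, r_a2 = 49.212000
no profile shift: α' = α, a' = a
action lengths: √(r_a1²−r_b1²) = 50.576794, √(r_a2²−r_b2²) = 23.509514
base pitch p_b = π·m·cos α = 12.347420
CR = (50.576794 + 23.509514 − 178.393500·sin 16.58900°)/12.347420 = 1.875224
contact ratio ≈ 1.8752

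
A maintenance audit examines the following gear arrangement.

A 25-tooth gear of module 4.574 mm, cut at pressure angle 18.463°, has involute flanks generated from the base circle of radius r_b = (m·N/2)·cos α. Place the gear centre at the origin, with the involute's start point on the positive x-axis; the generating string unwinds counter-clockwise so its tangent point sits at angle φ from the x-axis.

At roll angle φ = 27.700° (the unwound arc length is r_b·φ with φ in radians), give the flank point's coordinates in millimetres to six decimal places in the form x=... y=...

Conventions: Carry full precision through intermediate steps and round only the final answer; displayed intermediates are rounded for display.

recognized (one wheel, involute flank): single-mesh tooth geometry, m = 4.574, N = 25
pitch radius r_p = m·N/2 = 4.574·25/2 = 57.175000
base radius r_b = r_p·cos α = 57.175000·cos 18.463° = 54.232109
roll angle φ = 27.700° = 0.48345620 rad
x = r_b·(cos φ + φ·sin φ) = 60.204387
y = r_b·(sin φ − φ·cos φ) = 1.995362

x=60.204387 y=1.995362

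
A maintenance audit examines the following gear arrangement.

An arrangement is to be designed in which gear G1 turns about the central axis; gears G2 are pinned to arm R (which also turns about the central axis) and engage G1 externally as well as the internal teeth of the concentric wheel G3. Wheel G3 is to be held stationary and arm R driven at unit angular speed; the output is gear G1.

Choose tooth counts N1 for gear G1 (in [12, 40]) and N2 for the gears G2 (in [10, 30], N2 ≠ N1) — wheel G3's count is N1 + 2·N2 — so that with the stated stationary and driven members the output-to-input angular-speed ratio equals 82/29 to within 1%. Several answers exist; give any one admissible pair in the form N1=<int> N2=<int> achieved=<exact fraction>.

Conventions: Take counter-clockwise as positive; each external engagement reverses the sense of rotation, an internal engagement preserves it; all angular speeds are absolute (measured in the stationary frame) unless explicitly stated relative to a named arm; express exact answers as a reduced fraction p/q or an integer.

N1=29 N2=12 achieved=82/29

planetary set to be sized for 82/29 (Willis relation)
Willis with ω_ring = 0: ω_sun/ω_arm = (N1+N3)/N1; set equal to 82/29  ⇒  N3/N1 = 82/29 − 1 = 53/29
N3 = N1 + 2·N2  ⇒  N2/N1 = (N3/N1 − 1)/2 = (53/29 − 1)/2 = 12/29
smallest multiple with N1 ≥ 12 and N2 ≥ 10: k = 1  ⇒  N1 = 1·29 = 29, N2 = 1·12 = 12 (N1 ≤ 40, N2 ≤ 30, N2 ≠ N1 ✓), N3 = 29 + 2·12 = 53
check: (N1+N3)/N1 with N1 = 29, N3 = 53 gives 82/29; |achieved − target| = 0 ≤ 41/1450 ✓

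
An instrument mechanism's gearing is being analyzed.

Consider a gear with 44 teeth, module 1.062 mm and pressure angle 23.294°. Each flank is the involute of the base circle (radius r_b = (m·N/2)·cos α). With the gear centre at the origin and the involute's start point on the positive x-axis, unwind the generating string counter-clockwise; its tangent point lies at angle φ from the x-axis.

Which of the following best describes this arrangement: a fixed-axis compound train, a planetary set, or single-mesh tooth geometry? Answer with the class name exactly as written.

single-mesh tooth geometry

class = single-mesh tooth geometry [base-circle involute, m = 1.062, 44T]
classification: single-mesh tooth geometry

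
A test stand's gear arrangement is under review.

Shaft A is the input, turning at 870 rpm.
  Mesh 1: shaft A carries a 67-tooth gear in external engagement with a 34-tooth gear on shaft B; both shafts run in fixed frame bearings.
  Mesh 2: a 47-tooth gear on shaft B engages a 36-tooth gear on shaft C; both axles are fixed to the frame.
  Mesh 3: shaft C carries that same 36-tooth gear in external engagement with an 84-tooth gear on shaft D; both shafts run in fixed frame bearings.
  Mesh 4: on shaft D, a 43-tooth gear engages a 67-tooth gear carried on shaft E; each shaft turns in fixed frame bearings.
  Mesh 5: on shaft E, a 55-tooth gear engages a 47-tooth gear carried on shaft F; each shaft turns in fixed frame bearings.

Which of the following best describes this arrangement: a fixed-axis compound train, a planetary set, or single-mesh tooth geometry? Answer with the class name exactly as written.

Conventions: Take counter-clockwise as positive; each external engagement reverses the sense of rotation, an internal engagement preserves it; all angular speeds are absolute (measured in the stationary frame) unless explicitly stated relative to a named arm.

5-mesh fixed-axis compound train (all bearings frame-fixed)
classification: fixed-axis compound train

fixed-axis compound train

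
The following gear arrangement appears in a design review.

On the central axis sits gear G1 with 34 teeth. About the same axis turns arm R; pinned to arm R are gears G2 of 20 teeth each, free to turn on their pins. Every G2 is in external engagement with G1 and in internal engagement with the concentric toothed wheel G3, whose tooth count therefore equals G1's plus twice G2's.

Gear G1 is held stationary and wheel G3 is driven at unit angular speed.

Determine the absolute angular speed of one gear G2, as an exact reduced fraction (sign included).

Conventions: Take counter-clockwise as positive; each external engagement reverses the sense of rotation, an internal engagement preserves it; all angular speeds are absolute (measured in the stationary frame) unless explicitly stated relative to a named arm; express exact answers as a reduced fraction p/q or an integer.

recognized (axles ride arm R): planetary set, 34/20/74 teeth
ring teeth: 34 + 2·20 = 74
34(ω_sun−ω_arm) = −74(ω_ring−ω_arm),  ω_sun = 0, ω_ring = 1
34(0−ω_arm) = −74(1−ω_arm)  ⇒  108·ω_arm = 74  ⇒  ω_arm = 37/54
sun–planet mesh: 34·(0−37/54) = −20·(ω_p−ω_arm)  ⇒  ω_p−ω_arm = 629/540
ω_p = 37/54 + 629/540 = 37/20
exact speed ratio = 37/20

37/20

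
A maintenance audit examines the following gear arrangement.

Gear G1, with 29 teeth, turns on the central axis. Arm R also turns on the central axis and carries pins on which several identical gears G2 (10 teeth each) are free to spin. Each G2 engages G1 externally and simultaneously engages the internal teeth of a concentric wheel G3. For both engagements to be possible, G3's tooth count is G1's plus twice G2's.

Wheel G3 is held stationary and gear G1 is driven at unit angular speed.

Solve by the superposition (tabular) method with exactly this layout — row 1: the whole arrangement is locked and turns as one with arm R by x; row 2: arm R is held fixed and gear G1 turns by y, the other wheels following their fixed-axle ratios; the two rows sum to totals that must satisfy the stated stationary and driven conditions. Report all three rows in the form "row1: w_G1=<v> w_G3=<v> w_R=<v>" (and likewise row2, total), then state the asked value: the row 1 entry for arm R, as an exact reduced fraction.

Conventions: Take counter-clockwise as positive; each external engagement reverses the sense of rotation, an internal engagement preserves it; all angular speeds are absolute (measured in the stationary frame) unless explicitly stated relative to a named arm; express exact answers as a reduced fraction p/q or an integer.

class = planetary set [G3 = 29+2·10 = 49; Willis about the carrier]
superposition row 1 [locked train]: every member turns x
row 2 (arm held, sun turns y): ω_ring = −(29/49)·y, ω_arm = 0
boundary: total ω_ring = x − (29/49)·y = 0 and total ω_sun = x + y = 1  ⇒  y = 49/78, x = 29/78
row 2 ring = −(29/49)·49/78 = -29/78
totals (row 1 + row 2): sun 29/78 + 49/78 = 1, ring 29/78 + (-29/78) = 0, arm 29/78 + 0 = 29/78
asked cell (row1, arm) = 29/78

row1: w_G1=29/78 w_G3=29/78 w_R=29/78
row2: w_G1=49/78 w_G3=-29/78 w_R=0
total: w_G1=1 w_G3=0 w_R=29/78
asked value: 29/78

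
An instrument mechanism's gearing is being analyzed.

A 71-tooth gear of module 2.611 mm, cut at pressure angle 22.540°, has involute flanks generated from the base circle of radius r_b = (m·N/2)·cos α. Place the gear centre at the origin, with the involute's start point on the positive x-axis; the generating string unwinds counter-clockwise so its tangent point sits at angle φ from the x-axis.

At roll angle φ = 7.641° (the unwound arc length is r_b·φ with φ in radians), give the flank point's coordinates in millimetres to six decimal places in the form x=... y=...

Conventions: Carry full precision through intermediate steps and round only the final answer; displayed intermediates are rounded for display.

x=86.367980 y=0.067564

recognized (one wheel, involute flank): single-mesh tooth geometry, m = 2.611, N = 71
pitch radius r_p = m·N/2 = 2.611·71/2 = 92.690500
base radius r_b = r_p·cos α = 92.690500·cos 22.540° = 85.610071
roll angle φ = 7.641° = 0.13336061 rad
x = r_b·(cos φ + φ·sin φ) = 86.367980
y = r_b·(sin φ − φ·cos φ) = 0.067564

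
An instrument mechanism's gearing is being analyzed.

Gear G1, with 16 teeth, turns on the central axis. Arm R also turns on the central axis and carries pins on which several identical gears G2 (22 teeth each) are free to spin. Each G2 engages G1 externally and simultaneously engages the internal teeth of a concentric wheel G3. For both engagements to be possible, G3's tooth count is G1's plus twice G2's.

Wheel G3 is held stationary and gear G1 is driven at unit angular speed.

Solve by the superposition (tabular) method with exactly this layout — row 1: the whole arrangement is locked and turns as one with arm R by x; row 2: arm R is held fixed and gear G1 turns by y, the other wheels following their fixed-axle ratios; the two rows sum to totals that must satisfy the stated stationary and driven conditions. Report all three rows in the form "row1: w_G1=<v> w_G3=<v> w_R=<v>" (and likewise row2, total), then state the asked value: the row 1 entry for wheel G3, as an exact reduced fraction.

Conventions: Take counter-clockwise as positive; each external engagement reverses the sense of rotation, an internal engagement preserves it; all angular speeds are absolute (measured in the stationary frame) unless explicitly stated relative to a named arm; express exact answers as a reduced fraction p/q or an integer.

row1: w_G1=4/19 w_G3=4/19 w_R=4/19
row2: w_G1=15/19 w_G3=-4/19 w_R=0
total: w_G1=1 w_G3=0 w_R=4/19
asked value: 4/19

planetary set (16T centre, 22T on arm, 60T internal) — Willis relation
row 1: whole set turns with the arm by x
superposition row 2 [arm held]: sun y, ring −(16/60)·y, arm 0
boundary: total ω_ring = x − (16/60)·y = 0 and total ω_sun = x + y = 1  ⇒  y = 15/19, x = 4/19
row 2 ring = −(16/60)·15/19 = -4/19
totals (row 1 + row 2): sun 4/19 + 15/19 = 1, ring 4/19 + (-4/19) = 0, arm 4/19 + 0 = 4/19
asked cell (row1, ring) = 4/19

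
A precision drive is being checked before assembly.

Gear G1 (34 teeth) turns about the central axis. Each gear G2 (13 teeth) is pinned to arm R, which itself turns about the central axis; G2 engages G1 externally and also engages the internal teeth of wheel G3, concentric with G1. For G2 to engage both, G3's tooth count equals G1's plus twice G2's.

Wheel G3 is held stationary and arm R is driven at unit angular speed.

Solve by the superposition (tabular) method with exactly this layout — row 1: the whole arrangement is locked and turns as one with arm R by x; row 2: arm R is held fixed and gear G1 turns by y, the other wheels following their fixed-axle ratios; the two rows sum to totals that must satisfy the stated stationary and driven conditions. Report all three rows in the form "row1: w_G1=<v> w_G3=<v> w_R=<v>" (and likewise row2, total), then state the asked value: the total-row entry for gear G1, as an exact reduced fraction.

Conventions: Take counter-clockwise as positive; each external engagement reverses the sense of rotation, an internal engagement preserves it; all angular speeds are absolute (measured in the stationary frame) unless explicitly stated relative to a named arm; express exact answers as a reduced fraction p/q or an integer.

class = planetary set [G3 = 34+2·13 = 60; Willis about the carrier]
superposition row 1 [locked train]: every member turns x
row 2 (arm held, sun turns y): ω_ring = −(34/60)·y, ω_arm = 0
boundary: total ω_ring = x − (34/60)·y = 0 and total ω_arm = x = 1  ⇒  y = 30/17, x = 1
row 2 ring = −(34/60)·30/17 = -1
totals (row 1 + row 2): sun 1 + 30/17 = 47/17, ring 1 + (-1) = 0, arm 1 + 0 = 1
asked cell (total, sun) = 47/17

row1: w_G1=1 w_G3=1 w_R=1
row2: w_G1=30/17 w_G3=-1 w_R=0
total: w_G1=47/17 w_G3=0 w_R=1
asked value: 47/17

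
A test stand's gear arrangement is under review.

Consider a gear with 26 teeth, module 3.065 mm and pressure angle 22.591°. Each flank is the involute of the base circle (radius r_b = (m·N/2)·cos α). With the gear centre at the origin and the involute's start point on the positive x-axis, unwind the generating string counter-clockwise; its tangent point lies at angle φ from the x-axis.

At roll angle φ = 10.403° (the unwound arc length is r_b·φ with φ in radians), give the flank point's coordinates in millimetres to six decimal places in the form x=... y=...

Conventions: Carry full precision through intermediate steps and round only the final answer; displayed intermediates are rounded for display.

x=37.389107 y=0.073157

class = single-mesh tooth geometry [base-circle involute, m = 3.065, 26T]
pitch radius r_p = m·N/2 = 3.065·26/2 = 39.845000
base radius r_b = r_p·cos α = 39.845000·cos 22.591° = 36.787716
roll angle φ = 10.403° = 0.18156660 rad
x = r_b·(cos φ + φ·sin φ) = 37.389107
y = r_b·(sin φ − φ·cos φ) = 0.073157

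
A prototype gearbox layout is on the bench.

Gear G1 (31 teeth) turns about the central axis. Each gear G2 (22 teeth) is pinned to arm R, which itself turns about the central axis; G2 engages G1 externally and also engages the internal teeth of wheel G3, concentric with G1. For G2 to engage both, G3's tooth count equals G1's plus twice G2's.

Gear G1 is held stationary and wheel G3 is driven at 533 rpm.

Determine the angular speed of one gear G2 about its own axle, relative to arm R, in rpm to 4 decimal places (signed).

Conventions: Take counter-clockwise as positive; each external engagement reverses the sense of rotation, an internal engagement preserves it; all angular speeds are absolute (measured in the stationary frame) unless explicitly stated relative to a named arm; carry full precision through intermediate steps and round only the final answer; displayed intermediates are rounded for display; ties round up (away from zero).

recognized (axles ride arm R): planetary set, 31/22/75 teeth
normalise by the input: solve with ω_ring = 1, then scale by 533 rpm
ring teeth: 31 + 2·22 = 75
31(ω_sun−ω_arm) = −75(ω_ring−ω_arm),  ω_sun = 0, ω_ring = 1
31(0−ω_arm) = −75(1−ω_arm)  ⇒  106·ω_arm = 75  ⇒  ω_arm = 75/106
sun–planet mesh: 31·(0−75/106) = −22·(ω_p−ω_arm)  ⇒  ω_p−ω_arm = 2325/2332
scale: ω_p−ω_arm = 2325/2332 × 533 rpm = +531.4001 rpm

+531.4001 rpm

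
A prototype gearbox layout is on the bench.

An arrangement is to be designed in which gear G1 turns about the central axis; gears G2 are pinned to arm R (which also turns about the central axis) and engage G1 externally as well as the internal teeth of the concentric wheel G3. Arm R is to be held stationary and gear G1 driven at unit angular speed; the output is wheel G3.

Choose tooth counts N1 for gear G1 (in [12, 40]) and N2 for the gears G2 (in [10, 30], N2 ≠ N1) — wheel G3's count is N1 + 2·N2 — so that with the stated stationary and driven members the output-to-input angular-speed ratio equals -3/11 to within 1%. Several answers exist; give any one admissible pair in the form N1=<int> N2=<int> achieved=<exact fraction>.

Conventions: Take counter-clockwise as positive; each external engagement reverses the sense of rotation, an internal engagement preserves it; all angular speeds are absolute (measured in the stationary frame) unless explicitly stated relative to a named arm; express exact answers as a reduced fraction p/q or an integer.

planetary set to be sized for -3/11 (Willis relation)
Willis with ω_arm = 0: ω_ring/ω_sun = −N1/N3; set equal to -3/11  ⇒  N3/N1 = −1/(-3/11) = 11/3
N3 = N1 + 2·N2  ⇒  N2/N1 = (N3/N1 − 1)/2 = (11/3 − 1)/2 = 4/3
smallest multiple with N1 ≥ 12 and N2 ≥ 10: k = 4  ⇒  N1 = 4·3 = 12, N2 = 4·4 = 16 (N1 ≤ 40, N2 ≤ 30, N2 ≠ N1 ✓), N3 = 12 + 2·16 = 44
check: −N1/N3 with N1 = 12, N3 = 44 gives -3/11; |achieved − target| = 0 ≤ 3/1100 ✓

N1=12 N2=16 achieved=-3/11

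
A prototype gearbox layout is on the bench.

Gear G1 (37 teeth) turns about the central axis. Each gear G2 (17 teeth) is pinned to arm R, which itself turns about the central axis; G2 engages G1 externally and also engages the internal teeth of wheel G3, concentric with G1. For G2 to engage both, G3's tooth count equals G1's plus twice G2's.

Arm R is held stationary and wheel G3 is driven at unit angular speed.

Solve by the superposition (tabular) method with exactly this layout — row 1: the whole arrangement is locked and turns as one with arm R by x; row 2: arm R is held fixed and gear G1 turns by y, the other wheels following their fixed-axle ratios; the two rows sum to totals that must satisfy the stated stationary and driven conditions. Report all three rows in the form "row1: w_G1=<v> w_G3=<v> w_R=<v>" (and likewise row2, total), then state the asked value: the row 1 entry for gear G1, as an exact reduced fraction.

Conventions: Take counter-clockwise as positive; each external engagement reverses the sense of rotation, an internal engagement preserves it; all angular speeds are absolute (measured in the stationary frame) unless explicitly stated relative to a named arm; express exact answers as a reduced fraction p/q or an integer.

recognized (axles ride arm R): planetary set, 37/17/71 teeth
superposition row 1 [locked train]: every member turns x
superposition row 2 [arm held]: sun y, ring −(37/71)·y, arm 0
boundary: total ω_arm = x = 0 and total ω_ring = x − (37/71)·y = 1  ⇒  y = -71/37, x = 0
row 2 ring = −(37/71)·(-71/37) = 1
totals (row 1 + row 2): sun 0 + (-71/37) = -71/37, ring 0 + 1 = 1, arm 0 + 0 = 0
asked cell (row1, sun) = 0

row1: w_G1=0 w_G3=0 w_R=0
row2: w_G1=-71/37 w_G3=1 w_R=0
total: w_G1=-71/37 w_G3=1 w_R=0
asked value: 0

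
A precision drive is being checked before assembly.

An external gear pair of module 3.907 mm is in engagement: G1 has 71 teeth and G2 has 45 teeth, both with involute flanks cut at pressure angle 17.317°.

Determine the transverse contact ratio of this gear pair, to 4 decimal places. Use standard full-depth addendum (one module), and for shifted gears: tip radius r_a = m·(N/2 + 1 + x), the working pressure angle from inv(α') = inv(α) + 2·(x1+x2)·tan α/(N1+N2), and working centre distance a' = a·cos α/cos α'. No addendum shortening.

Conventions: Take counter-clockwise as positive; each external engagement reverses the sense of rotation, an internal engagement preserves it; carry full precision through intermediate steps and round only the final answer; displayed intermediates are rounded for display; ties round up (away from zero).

1.9404

recognized (one external pair, fixed centres): single-mesh tooth geometry, m = 3.907, N1 = 71, N2 = 45
base radii: r_b1 = 132.411647, r_b2 = 83.922875
tip radii: r_a1 = 142.605500, r_a2 = 91.814500
no profile shift: α' = α, a' = a
action lengths: √(r_a1²−r_b1²) = 52.947940, √(r_a2²−r_b2²) = 37.240482
base pitch p_b = π·m·cos α = 11.717844
CR = (52.947940 + 37.240482 − 226.606000·sin 17.31700°)/11.717844 = 1.940400
contact ratio ≈ 1.9404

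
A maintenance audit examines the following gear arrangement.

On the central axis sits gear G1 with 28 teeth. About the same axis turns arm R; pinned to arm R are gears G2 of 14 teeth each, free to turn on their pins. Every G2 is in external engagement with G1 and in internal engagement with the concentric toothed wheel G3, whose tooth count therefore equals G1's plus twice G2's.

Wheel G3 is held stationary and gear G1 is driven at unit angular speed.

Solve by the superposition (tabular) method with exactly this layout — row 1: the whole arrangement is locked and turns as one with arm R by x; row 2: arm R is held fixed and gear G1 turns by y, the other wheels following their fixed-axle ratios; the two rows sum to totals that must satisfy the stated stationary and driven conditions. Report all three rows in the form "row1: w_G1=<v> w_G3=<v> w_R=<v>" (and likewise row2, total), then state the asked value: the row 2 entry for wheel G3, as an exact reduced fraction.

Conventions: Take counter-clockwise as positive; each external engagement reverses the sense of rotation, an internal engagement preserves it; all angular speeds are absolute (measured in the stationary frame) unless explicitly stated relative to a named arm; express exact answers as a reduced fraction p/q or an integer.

topology: planetary set — G1 28T / G2 14T / G3 56T, arm = carrier (Willis)
superposition row 1 [locked train]: every member turns x
row 2 — arm fixed, fixed-axis ratios: sun y, ring −(28/56)·y, arm 0
boundary: total ω_ring = x − (28/56)·y = 0 and total ω_sun = x + y = 1  ⇒  y = 2/3, x = 1/3
row 2 ring = −(28/56)·2/3 = -1/3
totals (row 1 + row 2): sun 1/3 + 2/3 = 1, ring 1/3 + (-1/3) = 0, arm 1/3 + 0 = 1/3
asked cell (row2, ring) = -1/3

row1: w_G1=1/3 w_G3=1/3 w_R=1/3
row2: w_G1=2/3 w_G3=-1/3 w_R=0
total: w_G1=1 w_G3=0 w_R=1/3
asked value: -1/3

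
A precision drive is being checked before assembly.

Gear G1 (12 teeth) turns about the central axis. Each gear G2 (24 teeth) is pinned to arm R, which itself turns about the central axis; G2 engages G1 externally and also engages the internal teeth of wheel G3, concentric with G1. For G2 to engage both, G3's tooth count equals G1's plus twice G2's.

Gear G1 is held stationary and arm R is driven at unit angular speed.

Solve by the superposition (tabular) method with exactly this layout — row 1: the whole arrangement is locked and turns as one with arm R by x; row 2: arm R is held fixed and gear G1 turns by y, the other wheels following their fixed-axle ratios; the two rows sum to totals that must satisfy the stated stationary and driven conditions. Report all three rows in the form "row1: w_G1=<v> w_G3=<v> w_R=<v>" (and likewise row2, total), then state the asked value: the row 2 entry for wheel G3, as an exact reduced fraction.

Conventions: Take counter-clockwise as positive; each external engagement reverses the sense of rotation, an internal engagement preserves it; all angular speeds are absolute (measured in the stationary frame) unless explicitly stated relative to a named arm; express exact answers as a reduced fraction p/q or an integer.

planetary set (12T centre, 24T on arm, 60T internal) — Willis relation
superposition row 1 [locked train]: every member turns x
row 2 (arm held, sun turns y): ω_ring = −(12/60)·y, ω_arm = 0
boundary: total ω_sun = x + y = 0 and total ω_arm = x = 1  ⇒  y = -1, x = 1
row 2 ring = −(12/60)·(-1) = 1/5
totals (row 1 + row 2): sun 1 + (-1) = 0, ring 1 + 1/5 = 6/5, arm 1 + 0 = 1
asked cell (row2, ring) = 1/5

row1: w_G1=1 w_G3=1 w_R=1
row2: w_G1=-1 w_G3=1/5 w_R=0
total: w_G1=0 w_G3=6/5 w_R=1
asked value: 1/5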